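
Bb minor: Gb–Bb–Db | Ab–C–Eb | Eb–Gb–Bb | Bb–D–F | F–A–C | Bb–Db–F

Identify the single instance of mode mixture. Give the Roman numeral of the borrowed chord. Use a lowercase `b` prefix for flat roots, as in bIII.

I

In Bb minor (with V from harmonic minor) the diatonic chords are Bbm, Cdim, Db, Ebm, F, Gb, Ab. Gb–Bb–Db = Gb, Ab–C–Eb = Ab, Eb–Gb–Bb = Ebm, F–A–C = F and Bb–Db–F = Bbm are all diatonic. Bb–D–F is not: scale degree 1 in Bb minor carries Bbm (i). In Bb major the chord on that degree is Bb, so here it functions as I, borrowed from the parallel major.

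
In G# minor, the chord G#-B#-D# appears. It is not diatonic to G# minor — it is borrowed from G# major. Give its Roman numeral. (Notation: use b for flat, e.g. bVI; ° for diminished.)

I

G# is scale degree 1 in G# minor. Diatonically G# minor has G#m (i) on that degree; G#–B#–D# is instead the major chord native to G# major, so it takes the label I.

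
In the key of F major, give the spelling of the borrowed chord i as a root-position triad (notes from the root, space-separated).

F Ab C

i is built on scale degree 1, which is F in both F major and its parallel. Stacking thirds in F minor on F gives F–Ab–C.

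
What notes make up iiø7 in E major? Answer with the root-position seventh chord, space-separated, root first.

iiø7 is built on scale degree 2, which is F# in both E major and its parallel. Stacking thirds in E minor on F# gives F#–A–C–E.

F# A C E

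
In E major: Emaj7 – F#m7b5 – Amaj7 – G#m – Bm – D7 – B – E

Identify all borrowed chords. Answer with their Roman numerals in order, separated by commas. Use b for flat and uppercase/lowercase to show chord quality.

In E major the diatonic chords are E, F#m, G#m, A, B, C#m, D#dim. Emaj7, Amaj7, G#m, B and E are all diatonic. F#m7b5 (F#–A–C–E) doesn't fit — on degree 2 E major would have F#m (ii). F#m7b5 is the degree-2 chord of E minor, so it is the borrowed iiø7. Bm (B–D–F#) is not: scale degree 5 in E major carries B (V). In E minor the chord on that degree is Bm, so here it functions as v, borrowed from the parallel minor. D7 (D–F#–A–C) is not: scale degree 7 in E major carries D#dim (vii°). In E minor the chord on that degree is D7, so here it functions as bVII7, borrowed from the parallel minor.

iiø7, v, bVII7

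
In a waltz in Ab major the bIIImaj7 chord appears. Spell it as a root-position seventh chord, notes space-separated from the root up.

Scale degree 3 in Ab major is C. bIIImaj7 uses the lowered form, Cb, taken from Ab minor. Building the major-seventh chord from the parallel minor on Cb: Cb–Eb–Gb–Bb.

Cb Eb Gb Bb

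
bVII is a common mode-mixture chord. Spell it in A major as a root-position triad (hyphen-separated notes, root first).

The root of bVII is the lowered 7th degree: G# becomes G. Stacking thirds in A minor on G gives G–B–D.

G-B-D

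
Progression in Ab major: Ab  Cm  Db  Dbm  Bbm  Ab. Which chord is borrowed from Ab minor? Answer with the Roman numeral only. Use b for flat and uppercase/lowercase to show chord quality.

In Ab major the diatonic chords are Ab, Bbm, Cm, Db, Eb, Fm, Gdim. Ab, Cm, Db and Bbm all belong to that set. Dbm (Db–Fb–Ab) is not: scale degree 4 in Ab major carries Db (IV). In Ab minor the chord on that degree is Dbm, so here it functions as iv, borrowed from the parallel minor.

iv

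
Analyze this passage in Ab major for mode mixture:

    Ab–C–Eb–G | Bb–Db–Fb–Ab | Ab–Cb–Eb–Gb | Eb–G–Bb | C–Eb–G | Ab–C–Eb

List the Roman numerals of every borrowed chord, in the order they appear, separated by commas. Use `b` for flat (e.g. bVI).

iiø7, i7

The diatonic triads in Ab major are Ab, Bbm, Cm, Db, Eb, Fm, Gdim. Of the given chords, Ab–C–Eb–G = Abmaj7, Eb–G–Bb = Eb, C–Eb–G = Cm and Ab–C–Eb = Ab are diatonic. But Bb–Db–Fb–Ab is foreign: the diatonic ii on degree 2 is Bbm, whereas Bbm7b5 comes from Ab minor. It is labeled iiø7. Ab–Cb–Eb–Gb doesn't fit — on degree 1 Ab major would have Ab (I). Abm7 is the degree-1 chord of Ab minor, so it is the borrowed i7.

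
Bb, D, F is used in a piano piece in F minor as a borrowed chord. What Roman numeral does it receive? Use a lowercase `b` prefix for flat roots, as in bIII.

IV

The root Bb is the diatonic 4th degree of F minor; the borrowing shows in the chord quality. The diatonic chord on degree 4 would be Bbm (iv), but Bb–D–F is the major chord from F major. As a borrowed chord it is labeled IV.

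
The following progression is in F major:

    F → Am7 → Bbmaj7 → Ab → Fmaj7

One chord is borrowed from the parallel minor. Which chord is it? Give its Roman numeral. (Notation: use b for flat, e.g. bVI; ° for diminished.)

F major has the diatonic set F, Gm, Am, Bb, C, Dm, Edim. Of the given chords, F, Am7, Bbmaj7 and Fmaj7 are diatonic. But Ab (Ab–C–Eb) is foreign: the diatonic iii on degree 3 is Am, whereas Ab comes from F minor. It is labeled bIII.

bIII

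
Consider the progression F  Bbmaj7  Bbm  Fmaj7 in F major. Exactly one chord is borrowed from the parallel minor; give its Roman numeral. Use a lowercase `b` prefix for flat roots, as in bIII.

iv

The diatonic triads in F major are F, Gm, Am, Bb, C, Dm, Edim. F, Bbmaj7 and Fmaj7 all belong to that set. Bbm (Bb–Db–F) is not: scale degree 4 in F major carries Bb (IV). In F minor the chord on that degree is Bbm, so here it functions as iv, borrowed from the parallel minor.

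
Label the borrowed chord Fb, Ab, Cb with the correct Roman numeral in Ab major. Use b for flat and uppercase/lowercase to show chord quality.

bVI

Fb is the lowered form of scale degree 6 in Ab major (the diatonic degree 6 is F). Diatonically Ab major has Fm (vi) on that degree; Fb–Ab–Cb is instead the major chord native to Ab minor, so it takes the label bVI.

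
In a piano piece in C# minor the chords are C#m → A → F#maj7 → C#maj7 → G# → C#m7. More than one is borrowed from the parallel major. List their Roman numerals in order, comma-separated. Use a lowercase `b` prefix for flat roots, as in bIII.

IVmaj7, Imaj7

The diatonic triads in C# minor (with V from harmonic minor) are C#m, D#dim, E, F#m, G#, A, B. Of the given chords, C#m, A, G# and C#m7 are diatonic. F#maj7 (F#–A#–C#–E#) doesn't fit — on degree 4 C# minor would have F#m (iv). F#maj7 is the degree-4 chord of C# major, so it is the borrowed IVmaj7. C#maj7 (C#–E#–G#–B#) is not: scale degree 1 in C# minor carries C#m (i). In C# major the chord on that degree is C#maj7, so here it functions as Imaj7, borrowed from the parallel major.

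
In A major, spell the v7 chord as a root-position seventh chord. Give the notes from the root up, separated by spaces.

E G B D

The root, E, is scale degree 5 — the same note in A major and A minor; only the chord quality changes. Stacking thirds in A minor on E gives E–G–B–D.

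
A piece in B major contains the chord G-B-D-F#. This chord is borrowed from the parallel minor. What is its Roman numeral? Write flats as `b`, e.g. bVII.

In B major scale degree 6 is G#; G is its lowered form, from B minor. The diatonic chord on degree 6 would be G#m (vi), but G–B–D–F# is the major-seventh chord from B minor. As a borrowed chord it is labeled bVImaj7.

bVImaj7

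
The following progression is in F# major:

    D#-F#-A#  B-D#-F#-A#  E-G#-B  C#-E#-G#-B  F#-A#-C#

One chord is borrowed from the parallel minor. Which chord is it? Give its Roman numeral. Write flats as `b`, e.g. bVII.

bVII

The diatonic triads in F# major are F#, G#m, A#m, B, C#, D#m, E#dim. D#–F#–A# = D#m, B–D#–F#–A# = Bmaj7, C#–E#–G#–B = C#7 and F#–A#–C# = F# all belong to that set. E–G#–B is not: scale degree 7 in F# major carries E#dim (vii°). In F# minor the chord on that degree is E, so here it functions as bVII, borrowed from the parallel minor.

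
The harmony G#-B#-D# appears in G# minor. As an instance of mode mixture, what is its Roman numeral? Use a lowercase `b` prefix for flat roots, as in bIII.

The root G# is the diatonic 1st degree of G# minor; the borrowing shows in the chord quality. Diatonically G# minor has G#m (i) on that degree; G#–B#–D# is instead the major chord native to G# major, so it takes the label I.

I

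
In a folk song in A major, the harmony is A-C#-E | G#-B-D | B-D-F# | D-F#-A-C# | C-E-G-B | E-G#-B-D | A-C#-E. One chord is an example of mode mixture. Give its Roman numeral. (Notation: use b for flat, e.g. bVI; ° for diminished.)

A major has the diatonic set A, Bm, C#m, D, E, F#m, G#dim. A–C#–E = A, G#–B–D = G#dim, B–D–F# = Bm, D–F#–A–C# = Dmaj7 and E–G#–B–D = E7 are all diatonic. C–E–G–B doesn't fit — on degree 3 A major would have C#m (iii). Cmaj7 is the degree-3 chord of A minor, so it is the borrowed bIIImaj7.

bIIImaj7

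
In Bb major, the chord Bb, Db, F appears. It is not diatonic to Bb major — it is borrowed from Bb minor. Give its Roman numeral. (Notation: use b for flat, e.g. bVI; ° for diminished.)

i

Bb is scale degree 1 in Bb major. Diatonically Bb major has Bb (I) on that degree; Bb–Db–F is instead the minor chord native to Bb minor, so it takes the label i.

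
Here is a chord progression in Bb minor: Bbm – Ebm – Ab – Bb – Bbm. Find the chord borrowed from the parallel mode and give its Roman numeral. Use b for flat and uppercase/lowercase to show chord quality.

Bb minor has the diatonic set Bbm, Cdim, Db, Ebm, F, Gb, Ab (with V from harmonic minor). Bbm, Ebm and Ab are all diatonic. But Bb (Bb–D–F) is foreign: the diatonic i on degree 1 is Bbm, whereas Bb comes from Bb major. It is labeled I.

I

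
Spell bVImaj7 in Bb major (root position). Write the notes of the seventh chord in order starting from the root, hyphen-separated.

Gb-Bb-Db-F

The root of bVImaj7 is the lowered 6th degree: G becomes Gb. Stacking thirds in Bb minor on Gb gives Gb–Bb–Db–F.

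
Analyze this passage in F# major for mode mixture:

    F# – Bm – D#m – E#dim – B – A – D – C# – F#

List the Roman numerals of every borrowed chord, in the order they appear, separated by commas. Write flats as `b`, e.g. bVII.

F# major has the diatonic set F#, G#m, A#m, B, C#, D#m, E#dim. Of the given chords, F#, D#m, E#dim, B and C# are diatonic. Bm (B–D–F#) is not: scale degree 4 in F# major carries B (IV). In F# minor the chord on that degree is Bm, so here it functions as iv, borrowed from the parallel minor. A (A–C#–E) doesn't fit — on degree 3 F# major would have A#m (iii). A is the degree-3 chord of F# minor, so it is the borrowed bIII. But D (D–F#–A) is foreign: the diatonic vi on degree 6 is D#m, whereas D comes from F# minor. It is labeled bVI.

iv, bIII, bVI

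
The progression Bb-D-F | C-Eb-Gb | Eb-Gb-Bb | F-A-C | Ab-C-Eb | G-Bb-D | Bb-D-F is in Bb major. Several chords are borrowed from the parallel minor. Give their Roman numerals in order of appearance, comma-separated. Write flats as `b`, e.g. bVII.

In Bb major the diatonic chords are Bb, Cm, Dm, Eb, F, Gm, Adim. Bb–D–F = Bb, F–A–C = F and G–Bb–D = Gm all belong to that set. C–Eb–Gb is not: scale degree 2 in Bb major carries Cm (ii). In Bb minor the chord on that degree is Cdim, so here it functions as ii°, borrowed from the parallel minor. Eb–Gb–Bb doesn't fit — on degree 4 Bb major would have Eb (IV). Ebm is the degree-4 chord of Bb minor, so it is the borrowed iv. Ab–C–Eb is not: scale degree 7 in Bb major carries Adim (vii°). In Bb minor the chord on that degree is Ab, so here it functions as bVII, borrowed from the parallel minor.

ii°, iv, bVII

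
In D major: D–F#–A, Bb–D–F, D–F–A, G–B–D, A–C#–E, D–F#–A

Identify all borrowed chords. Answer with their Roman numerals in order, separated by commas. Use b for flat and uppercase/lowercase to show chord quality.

bVI, i

In D major the diatonic chords are D, Em, F#m, G, A, Bm, C#dim. D–F#–A = D, G–B–D = G and A–C#–E = A all belong to that set. Bb–D–F doesn't fit — on degree 6 D major would have Bm (vi). Bb is the degree-6 chord of D minor, so it is the borrowed bVI. But D–F–A is foreign: the diatonic I on degree 1 is D, whereas Dm comes from D minor. It is labeled i.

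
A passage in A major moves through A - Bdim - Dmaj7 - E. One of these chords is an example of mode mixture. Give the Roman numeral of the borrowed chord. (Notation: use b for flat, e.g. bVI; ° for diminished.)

ii°

A major has the diatonic set A, Bm, C#m, D, E, F#m, G#dim. A, Dmaj7 and E are all diatonic. Bdim (B–D–F) doesn't fit — on degree 2 A major would have Bm (ii). Bdim is the degree-2 chord of A minor, so it is the borrowed ii°.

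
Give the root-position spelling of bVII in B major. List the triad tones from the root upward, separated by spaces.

Scale degree 7 in B major is A#. bVII uses the lowered form, A, taken from B minor. In B minor the chord on A is A–C#–E.

A C# E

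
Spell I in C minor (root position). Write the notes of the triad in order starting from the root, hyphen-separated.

I is built on scale degree 1, which is C in both C minor and its parallel. Stacking thirds in C major on C gives C–E–G.

C-E-G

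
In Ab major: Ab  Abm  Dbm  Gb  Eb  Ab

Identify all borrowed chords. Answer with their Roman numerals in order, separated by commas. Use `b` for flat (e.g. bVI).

Ab major has the diatonic set Ab, Bbm, Cm, Db, Eb, Fm, Gdim. Ab and Eb are both diatonic. Abm (Ab–Cb–Eb) is not: scale degree 1 in Ab major carries Ab (I). In Ab minor the chord on that degree is Abm, so here it functions as i, borrowed from the parallel minor. Dbm (Db–Fb–Ab) is not: scale degree 4 in Ab major carries Db (IV). In Ab minor the chord on that degree is Dbm, so here it functions as iv, borrowed from the parallel minor. But Gb (Gb–Bb–Db) is foreign: the diatonic vii° on degree 7 is Gdim, whereas Gb comes from Ab minor. It is labeled bVII.

i, iv, bVII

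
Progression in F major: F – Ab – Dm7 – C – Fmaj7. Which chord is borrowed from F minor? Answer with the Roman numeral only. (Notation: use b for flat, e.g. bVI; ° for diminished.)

bIII

The diatonic triads in F major are F, Gm, Am, Bb, C, Dm, Edim. F, Dm7, C and Fmaj7 all belong to that set. Ab (Ab–C–Eb) is not: scale degree 3 in F major carries Am (iii). In F minor the chord on that degree is Ab, so here it functions as bIII, borrowed from the parallel minor.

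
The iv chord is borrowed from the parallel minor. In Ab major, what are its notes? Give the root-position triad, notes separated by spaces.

The root, Db, is scale degree 4 — the same note in Ab major and Ab minor; only the chord quality changes. Building the minor chord from the parallel minor on Db: Db–Fb–Ab.

Db Fb Ab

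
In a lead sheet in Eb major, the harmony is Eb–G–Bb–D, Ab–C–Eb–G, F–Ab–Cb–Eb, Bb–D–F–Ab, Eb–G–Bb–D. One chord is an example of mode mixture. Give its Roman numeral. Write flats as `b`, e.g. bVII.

Eb major has the diatonic set Eb, Fm, Gm, Ab, Bb, Cm, Ddim. Eb–G–Bb–D = Ebmaj7, Ab–C–Eb–G = Abmaj7 and Bb–D–F–Ab = Bb7 all belong to that set. But F–Ab–Cb–Eb is foreign: the diatonic ii on degree 2 is Fm, whereas Fm7b5 comes from Eb minor. It is labeled iiø7.

iiø7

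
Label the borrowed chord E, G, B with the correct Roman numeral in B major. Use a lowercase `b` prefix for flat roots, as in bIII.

iv

E is scale degree 4 in B major. The diatonic chord on degree 4 would be E (IV), but E–G–B is the minor chord from B minor. As a borrowed chord it is labeled iv.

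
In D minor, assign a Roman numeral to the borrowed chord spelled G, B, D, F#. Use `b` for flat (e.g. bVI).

IVmaj7

The root G is the diatonic 4th degree of D minor; the borrowing shows in the chord quality. G–B–D–F# is a major-seventh chord — the form found in D major, not the diatonic iv (Gm). Borrowed into D minor it is written IVmaj7.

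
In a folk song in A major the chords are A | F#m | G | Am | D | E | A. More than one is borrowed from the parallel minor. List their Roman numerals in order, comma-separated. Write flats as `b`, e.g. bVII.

bVII, i

In A major the diatonic chords are A, Bm, C#m, D, E, F#m, G#dim. Of the given chords, A, F#m, D and E are diatonic. G (G–B–D) is not: scale degree 7 in A major carries G#dim (vii°). In A minor the chord on that degree is G, so here it functions as bVII, borrowed from the parallel minor. But Am (A–C–E) is foreign: the diatonic I on degree 1 is A, whereas Am comes from A minor. It is labeled i.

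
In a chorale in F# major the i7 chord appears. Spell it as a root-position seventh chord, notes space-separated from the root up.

F# A C# E

The root, F#, is scale degree 1 — the same note in F# major and F# minor; only the chord quality changes. In F# minor the chord on F# is F#–A–C#–E.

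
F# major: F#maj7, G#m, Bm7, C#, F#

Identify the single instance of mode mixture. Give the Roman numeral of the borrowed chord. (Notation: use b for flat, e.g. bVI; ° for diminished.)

iv7

In F# major the diatonic chords are F#, G#m, A#m, B, C#, D#m, E#dim. F#maj7, G#m, C# and F# all belong to that set. Bm7 (B–D–F#–A) is not: scale degree 4 in F# major carries B (IV). In F# minor the chord on that degree is Bm7, so here it functions as iv7, borrowed from the parallel minor.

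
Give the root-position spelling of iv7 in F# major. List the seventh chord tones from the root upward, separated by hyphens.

The root, B, is scale degree 4 — the same note in F# major and F# minor; only the chord quality changes. Building the minor-seventh chord from the parallel minor on B: B–D–F#–A.

B-D-F#-A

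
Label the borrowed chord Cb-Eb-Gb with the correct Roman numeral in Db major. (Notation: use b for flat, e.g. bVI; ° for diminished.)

bVII

Cb is the lowered form of scale degree 7 in Db major (the diatonic degree 7 is C). Cb–Eb–Gb is a major chord — the form found in Db minor, not the diatonic vii° (Cdim). Borrowed into Db major it is written bVII.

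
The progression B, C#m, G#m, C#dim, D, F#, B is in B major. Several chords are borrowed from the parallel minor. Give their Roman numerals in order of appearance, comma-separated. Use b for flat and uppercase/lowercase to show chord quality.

ii°, bIII

The diatonic triads in B major are B, C#m, D#m, E, F#, G#m, A#dim. B, C#m, G#m and F# are all diatonic. C#dim (C#–E–G) is not: scale degree 2 in B major carries C#m (ii). In B minor the chord on that degree is C#dim, so here it functions as ii°, borrowed from the parallel minor. D (D–F#–A) is not: scale degree 3 in B major carries D#m (iii). In B minor the chord on that degree is D, so here it functions as bIII, borrowed from the parallel minor.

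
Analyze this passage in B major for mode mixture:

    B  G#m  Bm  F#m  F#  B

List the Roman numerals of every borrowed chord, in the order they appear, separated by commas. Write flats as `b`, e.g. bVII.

In B major the diatonic chords are B, C#m, D#m, E, F#, G#m, A#dim. B, G#m and F# are all diatonic. Bm (B–D–F#) doesn't fit — on degree 1 B major would have B (I). Bm is the degree-1 chord of B minor, so it is the borrowed i. F#m (F#–A–C#) is not: scale degree 5 in B major carries F# (V). In B minor the chord on that degree is F#m, so here it functions as v, borrowed from the parallel minor.

i, v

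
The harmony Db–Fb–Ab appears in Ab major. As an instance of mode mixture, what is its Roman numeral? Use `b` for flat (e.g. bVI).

The root Db is the diatonic 4th degree of Ab major; the borrowing shows in the chord quality. Diatonically Ab major has Db (IV) on that degree; Db–Fb–Ab is instead the minor chord native to Ab minor, so it takes the label iv.

iv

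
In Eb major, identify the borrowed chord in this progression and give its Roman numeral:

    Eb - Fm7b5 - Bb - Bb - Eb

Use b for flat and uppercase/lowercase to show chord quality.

The diatonic triads in Eb major are Eb, Fm, Gm, Ab, Bb, Cm, Ddim. Eb and Bb are both diatonic. Fm7b5 (F–Ab–Cb–Eb) is not: scale degree 2 in Eb major carries Fm (ii). In Eb minor the chord on that degree is Fm7b5, so here it functions as iiø7, borrowed from the parallel minor.

iiø7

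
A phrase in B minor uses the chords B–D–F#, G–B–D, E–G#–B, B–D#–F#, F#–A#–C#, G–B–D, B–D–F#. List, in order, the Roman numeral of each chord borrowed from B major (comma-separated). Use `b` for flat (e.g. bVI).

IV, I

The diatonic triads in B minor (with V from harmonic minor) are Bm, C#dim, D, Em, F#, G, A. B–D–F# = Bm, G–B–D = G and F#–A#–C# = F# are all diatonic. E–G#–B doesn't fit — on degree 4 B minor would have Em (iv). E is the degree-4 chord of B major, so it is the borrowed IV. B–D#–F# doesn't fit — on degree 1 B minor would have Bm (i). B is the degree-1 chord of B major, so it is the borrowed I.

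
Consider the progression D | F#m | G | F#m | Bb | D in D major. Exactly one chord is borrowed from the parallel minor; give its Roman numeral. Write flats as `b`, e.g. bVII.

D major has the diatonic set D, Em, F#m, G, A, Bm, C#dim. Of the given chords, D, F#m and G are diatonic. Bb (Bb–D–F) doesn't fit — on degree 6 D major would have Bm (vi). Bb is the degree-6 chord of D minor, so it is the borrowed bVI.

bVI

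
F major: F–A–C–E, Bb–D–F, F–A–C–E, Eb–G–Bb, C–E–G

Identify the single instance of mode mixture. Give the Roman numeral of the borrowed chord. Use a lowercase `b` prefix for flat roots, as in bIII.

bVII

In F major the diatonic chords are F, Gm, Am, Bb, C, Dm, Edim. Of the given chords, F–A–C–E = Fmaj7, Bb–D–F = Bb and C–E–G = C are diatonic. But Eb–G–Bb is foreign: the diatonic vii° on degree 7 is Edim, whereas Eb comes from F minor. It is labeled bVII.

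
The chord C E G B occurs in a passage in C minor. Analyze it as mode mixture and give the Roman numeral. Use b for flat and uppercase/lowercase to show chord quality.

Imaj7

The root C is the diatonic 1st degree of C minor; the borrowing shows in the chord quality. The diatonic chord on degree 1 would be Cm (i), but C–E–G–B is the major-seventh chord from C major. As a borrowed chord it is labeled Imaj7.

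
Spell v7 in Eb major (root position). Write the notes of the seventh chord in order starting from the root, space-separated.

v7 is built on scale degree 5, which is Bb in both Eb major and its parallel. Stacking thirds in Eb minor on Bb gives Bb–Db–F–Ab.

Bb Db F Ab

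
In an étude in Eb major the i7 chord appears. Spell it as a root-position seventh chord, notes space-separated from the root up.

The root, Eb, is scale degree 1 — the same note in Eb major and Eb minor; only the chord quality changes. Stacking thirds in Eb minor on Eb gives Eb–Gb–Bb–Db.

Eb Gb Bb Db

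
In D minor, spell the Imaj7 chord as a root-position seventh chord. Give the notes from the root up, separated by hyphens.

D-F#-A-C#

The root, D, is scale degree 1 — the same note in D minor and D major; only the chord quality changes. In D major the chord on D is D–F#–A–C#.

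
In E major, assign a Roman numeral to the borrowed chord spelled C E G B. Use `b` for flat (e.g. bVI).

The root C is the lowered 6th scale degree — diatonically E major has C# there. C–E–G–B is a major-seventh chord — the form found in E minor, not the diatonic vi (C#m). Borrowed into E major it is written bVImaj7.

bVImaj7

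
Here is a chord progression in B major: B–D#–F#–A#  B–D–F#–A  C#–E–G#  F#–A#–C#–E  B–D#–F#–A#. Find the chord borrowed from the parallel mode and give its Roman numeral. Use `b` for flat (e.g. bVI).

The diatonic triads in B major are B, C#m, D#m, E, F#, G#m, A#dim. Of the given chords, B–D#–F#–A# = Bmaj7, C#–E–G# = C#m and F#–A#–C#–E = F#7 are diatonic. B–D–F#–A is not: scale degree 1 in B major carries B (I). In B minor the chord on that degree is Bm7, so here it functions as i7, borrowed from the parallel minor.

i7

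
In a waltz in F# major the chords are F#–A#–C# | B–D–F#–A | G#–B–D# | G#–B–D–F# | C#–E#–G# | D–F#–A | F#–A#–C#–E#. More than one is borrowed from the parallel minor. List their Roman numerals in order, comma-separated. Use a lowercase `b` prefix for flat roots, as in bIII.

The diatonic triads in F# major are F#, G#m, A#m, B, C#, D#m, E#dim. F#–A#–C# = F#, G#–B–D# = G#m, C#–E#–G# = C# and F#–A#–C#–E# = F#maj7 are all diatonic. B–D–F#–A is not: scale degree 4 in F# major carries B (IV). In F# minor the chord on that degree is Bm7, so here it functions as iv7, borrowed from the parallel minor. But G#–B–D–F# is foreign: the diatonic ii on degree 2 is G#m, whereas G#m7b5 comes from F# minor. It is labeled iiø7. D–F#–A doesn't fit — on degree 6 F# major would have D#m (vi). D is the degree-6 chord of F# minor, so it is the borrowed bVI.

iv7, iiø7, bVI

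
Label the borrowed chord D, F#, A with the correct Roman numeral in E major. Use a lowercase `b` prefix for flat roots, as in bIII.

The root D is the lowered 7th scale degree — diatonically E major has D# there. The diatonic chord on degree 7 would be D#dim (vii°), but D–F#–A is the major chord from E minor. As a borrowed chord it is labeled bVII.

bVII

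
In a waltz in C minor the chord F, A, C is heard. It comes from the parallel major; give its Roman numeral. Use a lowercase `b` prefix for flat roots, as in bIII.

F is scale degree 4 in C minor. Diatonically C minor has Fm (iv) on that degree; F–A–C is instead the major chord native to C major, so it takes the label IV.

IV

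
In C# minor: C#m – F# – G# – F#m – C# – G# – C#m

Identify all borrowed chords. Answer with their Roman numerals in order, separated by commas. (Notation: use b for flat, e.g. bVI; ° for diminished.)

IV, I

In C# minor (with V from harmonic minor) the diatonic chords are C#m, D#dim, E, F#m, G#, A, B. Of the given chords, C#m, G# and F#m are diatonic. But F# (F#–A#–C#) is foreign: the diatonic iv on degree 4 is F#m, whereas F# comes from C# major. It is labeled IV. C# (C#–E#–G#) is not: scale degree 1 in C# minor carries C#m (i). In C# major the chord on that degree is C#, so here it functions as I, borrowed from the parallel major.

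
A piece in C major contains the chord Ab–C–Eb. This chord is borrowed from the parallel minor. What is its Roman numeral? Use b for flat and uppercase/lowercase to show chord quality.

bVI

In C major scale degree 6 is A; Ab is its lowered form, from C minor. Diatonically C major has Am (vi) on that degree; Ab–C–Eb is instead the major chord native to C minor, so it takes the label bVI.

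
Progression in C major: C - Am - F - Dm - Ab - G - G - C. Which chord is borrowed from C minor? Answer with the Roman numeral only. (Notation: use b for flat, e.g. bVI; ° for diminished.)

bVI

The diatonic triads in C major are C, Dm, Em, F, G, Am, Bdim. C, Am, F, Dm and G all belong to that set. Ab (Ab–C–Eb) doesn't fit — on degree 6 C major would have Am (vi). Ab is the degree-6 chord of C minor, so it is the borrowed bVI.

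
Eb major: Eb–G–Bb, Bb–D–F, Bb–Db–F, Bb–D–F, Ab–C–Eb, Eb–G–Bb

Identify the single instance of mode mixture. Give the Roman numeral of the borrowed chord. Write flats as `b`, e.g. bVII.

v

The diatonic triads in Eb major are Eb, Fm, Gm, Ab, Bb, Cm, Ddim. Eb–G–Bb = Eb, Bb–D–F = Bb and Ab–C–Eb = Ab are all diatonic. Bb–Db–F is not: scale degree 5 in Eb major carries Bb (V). In Eb minor the chord on that degree is Bbm, so here it functions as v, borrowed from the parallel minor.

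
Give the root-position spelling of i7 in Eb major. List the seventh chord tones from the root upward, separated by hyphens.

Eb-Gb-Bb-Db

i7 is built on scale degree 1, which is Eb in both Eb major and its parallel. Stacking thirds in Eb minor on Eb gives Eb–Gb–Bb–Db.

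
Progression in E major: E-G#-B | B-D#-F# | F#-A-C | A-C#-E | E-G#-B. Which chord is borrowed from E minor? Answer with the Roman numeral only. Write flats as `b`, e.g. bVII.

E major has the diatonic set E, F#m, G#m, A, B, C#m, D#dim. Of the given chords, E–G#–B = E, B–D#–F# = B and A–C#–E = A are diatonic. F#–A–C is not: scale degree 2 in E major carries F#m (ii). In E minor the chord on that degree is F#dim, so here it functions as ii°, borrowed from the parallel minor.

ii°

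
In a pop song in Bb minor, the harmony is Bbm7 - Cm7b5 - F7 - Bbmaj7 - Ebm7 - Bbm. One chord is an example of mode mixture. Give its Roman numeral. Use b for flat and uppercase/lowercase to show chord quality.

Imaj7

In Bb minor (with V from harmonic minor) the diatonic chords are Bbm, Cdim, Db, Ebm, F, Gb, Ab. Bbm7, Cm7b5, F7, Ebm7 and Bbm are all diatonic. Bbmaj7 (Bb–D–F–A) doesn't fit — on degree 1 Bb minor would have Bbm (i). Bbmaj7 is the degree-1 chord of Bb major, so it is the borrowed Imaj7.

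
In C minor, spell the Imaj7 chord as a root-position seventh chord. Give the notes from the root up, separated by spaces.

C E G B

Imaj7 is built on scale degree 1, which is C in both C minor and its parallel. Stacking thirds in C major on C gives C–E–G–B.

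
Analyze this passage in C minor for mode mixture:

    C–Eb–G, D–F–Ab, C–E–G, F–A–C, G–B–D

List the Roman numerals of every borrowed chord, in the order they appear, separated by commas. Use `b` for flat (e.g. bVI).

The diatonic triads in C minor (with V from harmonic minor) are Cm, Ddim, Eb, Fm, G, Ab, Bb. Of the given chords, C–Eb–G = Cm, D–F–Ab = Ddim and G–B–D = G are diatonic. C–E–G doesn't fit — on degree 1 C minor would have Cm (i). C is the degree-1 chord of C major, so it is the borrowed I. F–A–C doesn't fit — on degree 4 C minor would have Fm (iv). F is the degree-4 chord of C major, so it is the borrowed IV.

I, IV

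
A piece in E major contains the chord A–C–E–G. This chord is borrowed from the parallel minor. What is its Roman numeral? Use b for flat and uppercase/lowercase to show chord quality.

iv7

A is scale degree 4 in E major. Diatonically E major has A (IV) on that degree; A–C–E–G is instead the minor-seventh chord native to E minor, so it takes the label iv7.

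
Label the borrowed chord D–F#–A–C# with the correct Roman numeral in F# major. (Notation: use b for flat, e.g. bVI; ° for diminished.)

bVImaj7

D is the lowered form of scale degree 6 in F# major (the diatonic degree 6 is D#). The diatonic chord on degree 6 would be D#m (vi), but D–F#–A–C# is the major-seventh chord from F# minor. As a borrowed chord it is labeled bVImaj7.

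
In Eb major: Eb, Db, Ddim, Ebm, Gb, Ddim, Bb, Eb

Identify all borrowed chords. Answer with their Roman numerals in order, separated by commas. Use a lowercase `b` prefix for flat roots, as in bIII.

bVII, i, bIII

Eb major has the diatonic set Eb, Fm, Gm, Ab, Bb, Cm, Ddim. Eb, Ddim and Bb all belong to that set. Db (Db–F–Ab) is not: scale degree 7 in Eb major carries Ddim (vii°). In Eb minor the chord on that degree is Db, so here it functions as bVII, borrowed from the parallel minor. Ebm (Eb–Gb–Bb) doesn't fit — on degree 1 Eb major would have Eb (I). Ebm is the degree-1 chord of Eb minor, so it is the borrowed i. Gb (Gb–Bb–Db) is not: scale degree 3 in Eb major carries Gm (iii). In Eb minor the chord on that degree is Gb, so here it functions as bIII, borrowed from the parallel minor.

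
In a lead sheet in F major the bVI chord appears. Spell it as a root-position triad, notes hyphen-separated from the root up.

Db-F-Ab

bVI is built on the lowered scale degree 6. In F major degree 6 is D; lowered it becomes Db. In F minor the chord on Db is Db–F–Ab.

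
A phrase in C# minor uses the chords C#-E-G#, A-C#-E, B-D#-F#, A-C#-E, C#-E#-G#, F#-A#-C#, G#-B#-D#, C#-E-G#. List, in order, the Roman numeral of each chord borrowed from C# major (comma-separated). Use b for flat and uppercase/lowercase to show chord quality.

I, IV

In C# minor (with V from harmonic minor) the diatonic chords are C#m, D#dim, E, F#m, G#, A, B. Of the given chords, C#–E–G# = C#m, A–C#–E = A, B–D#–F# = B and G#–B#–D# = G# are diatonic. But C#–E#–G# is foreign: the diatonic i on degree 1 is C#m, whereas C# comes from C# major. It is labeled I. F#–A#–C# doesn't fit — on degree 4 C# minor would have F#m (iv). F# is the degree-4 chord of C# major, so it is the borrowed IV.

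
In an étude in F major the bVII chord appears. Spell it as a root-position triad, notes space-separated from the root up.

bVII is built on the lowered scale degree 7. In F major degree 7 is E; lowered it becomes Eb. Building the major chord from the parallel minor on Eb: Eb–G–Bb.

Eb G Bb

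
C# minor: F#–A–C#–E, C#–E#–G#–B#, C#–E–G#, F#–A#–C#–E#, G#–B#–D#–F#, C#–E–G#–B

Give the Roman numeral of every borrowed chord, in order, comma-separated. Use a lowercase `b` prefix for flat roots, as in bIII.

Imaj7, IVmaj7

C# minor has the diatonic set C#m, D#dim, E, F#m, G#, A, B (with V from harmonic minor). F#–A–C#–E = F#m7, C#–E–G# = C#m, G#–B#–D#–F# = G#7 and C#–E–G#–B = C#m7 are all diatonic. But C#–E#–G#–B# is foreign: the diatonic i on degree 1 is C#m, whereas C#maj7 comes from C# major. It is labeled Imaj7. F#–A#–C#–E# doesn't fit — on degree 4 C# minor would have F#m (iv). F#maj7 is the degree-4 chord of C# major, so it is the borrowed IVmaj7.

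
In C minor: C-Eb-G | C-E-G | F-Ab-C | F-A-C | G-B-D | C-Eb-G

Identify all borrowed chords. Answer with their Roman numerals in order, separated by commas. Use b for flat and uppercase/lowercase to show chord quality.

I, IV

In C minor (with V from harmonic minor) the diatonic chords are Cm, Ddim, Eb, Fm, G, Ab, Bb. Of the given chords, C–Eb–G = Cm, F–Ab–C = Fm and G–B–D = G are diatonic. C–E–G doesn't fit — on degree 1 C minor would have Cm (i). C is the degree-1 chord of C major, so it is the borrowed I. But F–A–C is foreign: the diatonic iv on degree 4 is Fm, whereas F comes from C major. It is labeled IV.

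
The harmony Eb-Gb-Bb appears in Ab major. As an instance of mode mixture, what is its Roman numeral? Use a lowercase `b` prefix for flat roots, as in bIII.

v

The root Eb is the diatonic 5th degree of Ab major; the borrowing shows in the chord quality. Eb–Gb–Bb is a minor chord — the form found in Ab minor, not the diatonic V (Eb). Borrowed into Ab major it is written v.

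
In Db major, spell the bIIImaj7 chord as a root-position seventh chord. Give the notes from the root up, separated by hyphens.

Fb-Ab-Cb-Eb

The root of bIIImaj7 is the lowered 3rd degree: F becomes Fb. In Db minor the chord on Fb is Fb–Ab–Cb–Eb.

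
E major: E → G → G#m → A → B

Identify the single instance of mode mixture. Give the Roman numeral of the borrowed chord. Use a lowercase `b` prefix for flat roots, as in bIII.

The diatonic triads in E major are E, F#m, G#m, A, B, C#m, D#dim. Of the given chords, E, G#m, A and B are diatonic. G (G–B–D) is not: scale degree 3 in E major carries G#m (iii). In E minor the chord on that degree is G, so here it functions as bIII, borrowed from the parallel minor.

bIII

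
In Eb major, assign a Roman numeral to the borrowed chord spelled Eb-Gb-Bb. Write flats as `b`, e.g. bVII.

Eb is scale degree 1 in Eb major. Eb–Gb–Bb is a minor chord — the form found in Eb minor, not the diatonic I (Eb). Borrowed into Eb major it is written i.

i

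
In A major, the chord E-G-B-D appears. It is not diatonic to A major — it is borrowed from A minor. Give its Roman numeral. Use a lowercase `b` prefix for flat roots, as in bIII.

v7

E is scale degree 5 in A major. E–G–B–D is a minor-seventh chord — the form found in A minor, not the diatonic V (E). Borrowed into A major it is written v7.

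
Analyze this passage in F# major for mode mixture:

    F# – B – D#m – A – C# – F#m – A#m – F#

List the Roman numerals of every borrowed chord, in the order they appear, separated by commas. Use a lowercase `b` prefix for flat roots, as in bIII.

bIII, i

The diatonic triads in F# major are F#, G#m, A#m, B, C#, D#m, E#dim. F#, B, D#m, C# and A#m all belong to that set. A (A–C#–E) is not: scale degree 3 in F# major carries A#m (iii). In F# minor the chord on that degree is A, so here it functions as bIII, borrowed from the parallel minor. But F#m (F#–A–C#) is foreign: the diatonic I on degree 1 is F#, whereas F#m comes from F# minor. It is labeled i.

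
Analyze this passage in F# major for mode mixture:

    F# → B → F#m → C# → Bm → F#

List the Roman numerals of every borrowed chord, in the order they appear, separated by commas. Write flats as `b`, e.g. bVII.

F# major has the diatonic set F#, G#m, A#m, B, C#, D#m, E#dim. Of the given chords, F#, B and C# are diatonic. F#m (F#–A–C#) is not: scale degree 1 in F# major carries F# (I). In F# minor the chord on that degree is F#m, so here it functions as i, borrowed from the parallel minor. But Bm (B–D–F#) is foreign: the diatonic IV on degree 4 is B, whereas Bm comes from F# minor. It is labeled iv.

i, iv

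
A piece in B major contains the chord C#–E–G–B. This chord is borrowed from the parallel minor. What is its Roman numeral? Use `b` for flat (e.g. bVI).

The root C# is the diatonic 2nd degree of B major; the borrowing shows in the chord quality. Diatonically B major has C#m (ii) on that degree; C#–E–G–B is instead the half-diminished-seventh chord native to B minor, so it takes the label iiø7.

iiø7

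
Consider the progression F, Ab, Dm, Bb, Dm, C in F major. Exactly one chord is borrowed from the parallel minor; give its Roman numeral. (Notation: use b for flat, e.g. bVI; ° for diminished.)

bIII

In F major the diatonic chords are F, Gm, Am, Bb, C, Dm, Edim. F, Dm, Bb and C all belong to that set. Ab (Ab–C–Eb) is not: scale degree 3 in F major carries Am (iii). In F minor the chord on that degree is Ab, so here it functions as bIII, borrowed from the parallel minor.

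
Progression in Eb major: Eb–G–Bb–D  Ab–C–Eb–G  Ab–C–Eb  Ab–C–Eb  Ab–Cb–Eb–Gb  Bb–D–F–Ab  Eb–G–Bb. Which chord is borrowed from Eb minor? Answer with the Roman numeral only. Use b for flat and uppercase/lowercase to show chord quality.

iv7

In Eb major the diatonic chords are Eb, Fm, Gm, Ab, Bb, Cm, Ddim. Of the given chords, Eb–G–Bb–D = Ebmaj7, Ab–C–Eb–G = Abmaj7, Ab–C–Eb = Ab, Bb–D–F–Ab = Bb7 and Eb–G–Bb = Eb are diatonic. But Ab–Cb–Eb–Gb is foreign: the diatonic IV on degree 4 is Ab, whereas Abm7 comes from Eb minor. It is labeled iv7.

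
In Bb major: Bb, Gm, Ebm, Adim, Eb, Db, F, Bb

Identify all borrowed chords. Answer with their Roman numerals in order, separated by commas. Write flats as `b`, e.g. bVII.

iv, bIII

The diatonic triads in Bb major are Bb, Cm, Dm, Eb, F, Gm, Adim. Of the given chords, Bb, Gm, Adim, Eb and F are diatonic. But Ebm (Eb–Gb–Bb) is foreign: the diatonic IV on degree 4 is Eb, whereas Ebm comes from Bb minor. It is labeled iv. But Db (Db–F–Ab) is foreign: the diatonic iii on degree 3 is Dm, whereas Db comes from Bb minor. It is labeled bIII.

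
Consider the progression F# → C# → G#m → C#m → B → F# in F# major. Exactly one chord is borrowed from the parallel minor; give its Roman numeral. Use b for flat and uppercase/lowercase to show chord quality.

v

The diatonic triads in F# major are F#, G#m, A#m, B, C#, D#m, E#dim. Of the given chords, F#, C#, G#m and B are diatonic. C#m (C#–E–G#) is not: scale degree 5 in F# major carries C# (V). In F# minor the chord on that degree is C#m, so here it functions as v, borrowed from the parallel minor.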